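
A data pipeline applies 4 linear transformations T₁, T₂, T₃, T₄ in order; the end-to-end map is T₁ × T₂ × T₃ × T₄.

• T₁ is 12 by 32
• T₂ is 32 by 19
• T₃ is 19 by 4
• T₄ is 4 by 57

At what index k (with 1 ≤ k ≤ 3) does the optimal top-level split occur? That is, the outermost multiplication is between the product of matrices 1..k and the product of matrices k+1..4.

Adjacent pairs: T₁T₂ = 12·32·19 = 7296; T₂T₃ = 32·19·4 = 2432; T₃T₄ = 19·4·57 = 4332.
Length 3: T₁..T₃: k=1: 0+2432+12·32·4=3968; k=2: 7296+0+12·19·4=8208 → min 3968 | T₂..T₄: k=2: 0+4332+32·19·57=38988; k=3: 2432+0+32·4·57=9728 → min 9728.
Top-level splits: k=1: (T₁..T₁)·(T₂..T₄) → 0+9728+12·32·57 = 31616; k=2: (T₁..T₂)·(T₃..T₄) → 7296+4332+12·19·57 = 24624; k=3: (T₁..T₃)·(T₄..T₄) → 3968+0+12·4·57 = 6704.
Best split is after T₃, i.e. k = 3.

3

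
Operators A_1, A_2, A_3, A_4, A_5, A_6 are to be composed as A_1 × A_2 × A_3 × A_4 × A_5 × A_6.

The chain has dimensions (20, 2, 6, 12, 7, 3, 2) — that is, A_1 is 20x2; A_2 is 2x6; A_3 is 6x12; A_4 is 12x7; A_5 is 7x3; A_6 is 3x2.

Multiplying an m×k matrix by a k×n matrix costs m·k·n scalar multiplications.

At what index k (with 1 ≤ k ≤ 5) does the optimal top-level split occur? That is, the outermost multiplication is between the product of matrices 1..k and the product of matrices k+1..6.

1

Adjacent pairs: A_1A_2 = 20·2·6 = 240; A_2A_3 = 2·6·12 = 144; A_3A_4 = 6·12·7 = 504; A_4A_5 = 12·7·3 = 252; A_5A_6 = 7·3·2 = 42.
Length 3: A_1..A_3: k=1: 0+144+20·2·12=624; k=2: 240+0+20·6·12=1680 → min 624 | A_2..A_4: k=2: 0+504+2·6·7=588; k=3: 144+0+2·12·7=312 → min 312 | A_3..A_5: k=3: 0+252+6·12·3=468; k=4: 504+0+6·7·3=630 → min 468 | A_4..A_6: k=4: 0+42+12·7·2=210; k=5: 252+0+12·3·2=324 → min 210.
Length 4: A_1..A_4: k=1: 0+312+20·2·7=592; k=2: 240+504+20·6·7=1584; k=3: 624+0+20·12·7=2304 → min 592 | A_2..A_5: k=2: 0+468+2·6·3=504; k=3: 144+252+2·12·3=468; k=4: 312+0+2·7·3=354 → min 354 | A_3..A_6: k=3: 0+210+6·12·2=354; k=4: 504+42+6·7·2=630; k=5: 468+0+6·3·2=504 → min 354.
Length 5: A_1..A_5: k=1: 0+354+20·2·3=474; k=2: 240+468+20·6·3=1068; k=3: 624+252+20·12·3=1596; k=4: 592+0+20·7·3=1012 → min 474 | A_2..A_6: k=2: 0+354+2·6·2=378; k=3: 144+210+2·12·2=402; k=4: 312+42+2·7·2=382; k=5: 354+0+2·3·2=366 → min 366.
Top-level splits: k=1: (A_1..A_1)·(A_2..A_6) → 0+366+20·2·2 = 446; k=2: (A_1..A_2)·(A_3..A_6) → 240+354+20·6·2 = 834; k=3: (A_1..A_3)·(A_4..A_6) → 624+210+20·12·2 = 1314; k=4: (A_1..A_4)·(A_5..A_6) → 592+42+20·7·2 = 914; k=5: (A_1..A_5)·(A_6..A_6) → 474+0+20·3·2 = 594.
Best split is after A_1, i.e. k = 1.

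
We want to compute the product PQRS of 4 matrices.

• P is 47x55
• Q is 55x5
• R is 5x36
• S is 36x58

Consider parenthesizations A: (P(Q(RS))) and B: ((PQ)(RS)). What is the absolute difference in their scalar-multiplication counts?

Order A = (P(Q(RS))): (RS): 5×36 by 36×58 → 5×58, cost 5·36·58 = 10440; (Q(RS)): 55×5 by 5×58 → 55×58, cost 55·5·58 = 15950; cumulative 26390; (P(Q(RS))): 47×55 by 55×58 → 47×58, cost 47·55·58 = 149930; cumulative 176320. Total 176320.
Order B = ((PQ)(RS)): (PQ): 47×55 by 55×5 → 47×5, cost 47·55·5 = 12925; (RS): 5×36 by 36×58 → 5×58, cost 5·36·58 = 10440; ((PQ)(RS)): 47×5 by 5×58 → 47×58, cost 47·5·58 = 13630; cumulative 36995. Total 36995.
Difference: |176320 − 36995| = 139325.

139325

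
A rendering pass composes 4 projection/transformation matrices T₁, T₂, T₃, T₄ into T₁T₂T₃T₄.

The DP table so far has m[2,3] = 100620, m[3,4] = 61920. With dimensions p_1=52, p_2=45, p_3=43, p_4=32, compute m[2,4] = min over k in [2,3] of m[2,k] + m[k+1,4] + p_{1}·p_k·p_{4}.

m[2,4] = min over k∈[2,3] of m[2,k]+m[k+1,4]+p_{1}·p_k·p_{4}.
k=2: 0 + 61920 + 52·45·32 = 136800; k=3: 100620 + 0 + 52·43·32 = 172172.
Minimum: 136800 at k=2.

136800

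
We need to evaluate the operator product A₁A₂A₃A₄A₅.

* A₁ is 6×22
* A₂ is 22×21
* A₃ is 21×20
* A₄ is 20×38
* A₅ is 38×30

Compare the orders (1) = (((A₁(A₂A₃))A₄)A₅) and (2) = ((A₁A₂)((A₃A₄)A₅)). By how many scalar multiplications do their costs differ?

Order (1) = (((A₁(A₂A₃))A₄)A₅): (A₂A₃): 22×21 by 21×20 → 22×20, cost 22·21·20 = 9240; (A₁(A₂A₃)): 6×22 by 22×20 → 6×20, cost 6·22·20 = 2640; cumulative 11880; ((A₁(A₂A₃))A₄): 6×20 by 20×38 → 6×38, cost 6·20·38 = 4560; cumulative 16440; (((A₁(A₂A₃))A₄)A₅): 6×38 by 38×30 → 6×30, cost 6·38·30 = 6840; cumulative 23280. Total 23280.
Order (2) = ((A₁A₂)((A₃A₄)A₅)): (A₁A₂): 6×22 by 22×21 → 6×21, cost 6·22·21 = 2772; (A₃A₄): 21×20 by 20×38 → 21×38, cost 21·20·38 = 15960; ((A₃A₄)A₅): 21×38 by 38×30 → 21×30, cost 21·38·30 = 23940; cumulative 39900; ((A₁A₂)((A₃A₄)A₅)): 6×21 by 21×30 → 6×30, cost 6·21·30 = 3780; cumulative 46452. Total 46452.
Difference: |23280 − 46452| = 23172.

23172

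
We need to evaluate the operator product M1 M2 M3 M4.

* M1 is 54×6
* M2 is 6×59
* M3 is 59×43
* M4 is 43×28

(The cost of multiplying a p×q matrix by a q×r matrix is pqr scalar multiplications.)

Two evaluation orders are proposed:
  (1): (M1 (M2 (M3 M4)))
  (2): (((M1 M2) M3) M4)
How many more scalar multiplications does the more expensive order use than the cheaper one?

Order (1) = (M1 (M2 (M3 M4))): (M3 M4): 59×43 by 43×28 → 59×28, cost 59·43·28 = 71036; (M2 (M3 M4)): 6×59 by 59×28 → 6×28, cost 6·59·28 = 9912; cumulative 80948; (M1 (M2 (M3 M4))): 54×6 by 6×28 → 54×28, cost 54·6·28 = 9072; cumulative 90020. Total 90020.
Order (2) = (((M1 M2) M3) M4): (M1 M2): 54×6 by 6×59 → 54×59, cost 54·6·59 = 19116; ((M1 M2) M3): 54×59 by 59×43 → 54×43, cost 54·59·43 = 136998; cumulative 156114; (((M1 M2) M3) M4): 54×43 by 43×28 → 54×28, cost 54·43·28 = 65016; cumulative 221130. Total 221130.
Difference: |90020 − 221130| = 131110.

131110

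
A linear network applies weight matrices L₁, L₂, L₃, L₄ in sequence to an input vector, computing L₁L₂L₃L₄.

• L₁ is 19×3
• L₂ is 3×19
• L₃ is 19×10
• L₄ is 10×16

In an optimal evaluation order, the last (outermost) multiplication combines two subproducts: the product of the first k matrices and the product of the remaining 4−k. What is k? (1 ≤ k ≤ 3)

Adjacent pairs: L₁L₂ = 19·3·19 = 1083; L₂L₃ = 3·19·10 = 570; L₃L₄ = 19·10·16 = 3040.
Length 3: L₁..L₃: k=1: 0+570+19·3·10=1140; k=2: 1083+0+19·19·10=4693 → min 1140 | L₂..L₄: k=2: 0+3040+3·19·16=3952; k=3: 570+0+3·10·16=1050 → min 1050.
Top-level splits: k=1: (L₁..L₁)·(L₂..L₄) → 0+1050+19·3·16 = 1962; k=2: (L₁..L₂)·(L₃..L₄) → 1083+3040+19·19·16 = 9899; k=3: (L₁..L₃)·(L₄..L₄) → 1140+0+19·10·16 = 4180.
Best split is after L₁, i.e. k = 1.

1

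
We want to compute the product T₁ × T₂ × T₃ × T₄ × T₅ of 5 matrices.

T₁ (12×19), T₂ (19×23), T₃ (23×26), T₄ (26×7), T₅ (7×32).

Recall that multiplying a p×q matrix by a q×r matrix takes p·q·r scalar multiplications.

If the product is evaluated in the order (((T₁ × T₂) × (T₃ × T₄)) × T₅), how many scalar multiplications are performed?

14050

(T₁ × T₂): 12×19 by 19×23 → 12×23, cost 12·19·23 = 5244
(T₃ × T₄): 23×26 by 26×7 → 23×7, cost 23·26·7 = 4186
((T₁ × T₂) × (T₃ × T₄)): 12×23 by 23×7 → 12×7, cost 12·23·7 = 1932; cumulative 11362
(((T₁ × T₂) × (T₃ × T₄)) × T₅): 12×7 by 7×32 → 12×32, cost 12·7·32 = 2688; cumulative 14050
Total: 14050 scalar multiplications.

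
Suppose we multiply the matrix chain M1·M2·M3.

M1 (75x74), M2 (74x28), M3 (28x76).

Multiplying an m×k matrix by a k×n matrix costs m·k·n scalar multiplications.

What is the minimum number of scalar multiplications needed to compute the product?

Order (M1·(M2·M3)): (M2·M3): 74×28 by 28×76 → 74×76, cost 74·28·76 = 157472; (M1·(M2·M3)): 75×74 by 74×76 → 75×76, cost 75·74·76 = 421800; cumulative 579272. Total 579272.
Order ((M1·M2)·M3): (M1·M2): 75×74 by 74×28 → 75×28, cost 75·74·28 = 155400; ((M1·M2)·M3): 75×28 by 28×76 → 75×76, cost 75·28·76 = 159600; cumulative 315000. Total 315000.
Minimum: 315000.

315000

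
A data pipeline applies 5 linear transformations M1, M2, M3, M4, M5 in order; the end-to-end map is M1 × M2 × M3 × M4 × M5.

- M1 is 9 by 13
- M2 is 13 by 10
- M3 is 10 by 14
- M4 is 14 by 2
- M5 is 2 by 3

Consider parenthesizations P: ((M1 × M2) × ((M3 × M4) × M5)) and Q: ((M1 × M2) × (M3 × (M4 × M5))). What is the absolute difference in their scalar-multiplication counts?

164

Order P = ((M1 × M2) × ((M3 × M4) × M5)): (M1 × M2): 9×13 by 13×10 → 9×10, cost 9·13·10 = 1170; (M3 × M4): 10×14 by 14×2 → 10×2, cost 10·14·2 = 280; ((M3 × M4) × M5): 10×2 by 2×3 → 10×3, cost 10·2·3 = 60; cumulative 340; ((M1 × M2) × ((M3 × M4) × M5)): 9×10 by 10×3 → 9×3, cost 9·10·3 = 270; cumulative 1780. Total 1780.
Order Q = ((M1 × M2) × (M3 × (M4 × M5))): (M1 × M2): 9×13 by 13×10 → 9×10, cost 9·13·10 = 1170; (M4 × M5): 14×2 by 2×3 → 14×3, cost 14·2·3 = 84; (M3 × (M4 × M5)): 10×14 by 14×3 → 10×3, cost 10·14·3 = 420; cumulative 504; ((M1 × M2) × (M3 × (M4 × M5))): 9×10 by 10×3 → 9×3, cost 9·10·3 = 270; cumulative 1944. Total 1944.
Difference: |1780 − 1944| = 164.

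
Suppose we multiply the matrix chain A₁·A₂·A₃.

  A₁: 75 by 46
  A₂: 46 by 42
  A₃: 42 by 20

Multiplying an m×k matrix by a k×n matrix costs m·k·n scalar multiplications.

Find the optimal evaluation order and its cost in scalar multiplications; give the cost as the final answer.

(A₁·(A₂·A₃)): cost 107640.
((A₁·A₂)·A₃): cost 207900.
Optimal: (A₁·(A₂·A₃)) with cost 107640.

107640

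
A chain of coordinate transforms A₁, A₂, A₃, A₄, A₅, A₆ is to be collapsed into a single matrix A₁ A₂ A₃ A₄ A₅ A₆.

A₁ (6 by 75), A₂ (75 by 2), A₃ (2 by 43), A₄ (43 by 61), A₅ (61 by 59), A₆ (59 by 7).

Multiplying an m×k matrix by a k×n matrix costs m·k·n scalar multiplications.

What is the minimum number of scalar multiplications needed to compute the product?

Adjacent pairs: A₁A₂ = 6·75·2 = 900; A₂A₃ = 75·2·43 = 6450; A₃A₄ = 2·43·61 = 5246; A₄A₅ = 43·61·59 = 154757; A₅A₆ = 61·59·7 = 25193.
Length 3: A₁..A₃: k=1: 0+6450+6·75·43=25800; k=2: 900+0+6·2·43=1416 → min 1416 | A₂..A₄: k=2: 0+5246+75·2·61=14396; k=3: 6450+0+75·43·61=203175 → min 14396 | A₃..A₅: k=3: 0+154757+2·43·59=159831; k=4: 5246+0+2·61·59=12444 → min 12444 | A₄..A₆: k=4: 0+25193+43·61·7=43554; k=5: 154757+0+43·59·7=172516 → min 43554.
Length 4: A₁..A₄: k=1: 0+14396+6·75·61=41846; k=2: 900+5246+6·2·61=6878; k=3: 1416+0+6·43·61=17154 → min 6878 | A₂..A₅: k=2: 0+12444+75·2·59=21294; k=3: 6450+154757+75·43·59=351482; k=4: 14396+0+75·61·59=284321 → min 21294 | A₃..A₆: k=3: 0+43554+2·43·7=44156; k=4: 5246+25193+2·61·7=31293; k=5: 12444+0+2·59·7=13270 → min 13270.
Length 5: A₁..A₅: k=1: 0+21294+6·75·59=47844; k=2: 900+12444+6·2·59=14052; k=3: 1416+154757+6·43·59=171395; k=4: 6878+0+6·61·59=28472 → min 14052 | A₂..A₆: k=2: 0+13270+75·2·7=14320; k=3: 6450+43554+75·43·7=72579; k=4: 14396+25193+75·61·7=71614; k=5: 21294+0+75·59·7=52269 → min 14320.
Length 6: A₁..A₆: k=1: 0+14320+6·75·7=17470; k=2: 900+13270+6·2·7=14254; k=3: 1416+43554+6·43·7=46776; k=4: 6878+25193+6·61·7=34633; k=5: 14052+0+6·59·7=16530 → min 14254.
Optimal order: ((A₁ A₂) (((A₃ A₄) A₅) A₆)) with cost 14254.

14254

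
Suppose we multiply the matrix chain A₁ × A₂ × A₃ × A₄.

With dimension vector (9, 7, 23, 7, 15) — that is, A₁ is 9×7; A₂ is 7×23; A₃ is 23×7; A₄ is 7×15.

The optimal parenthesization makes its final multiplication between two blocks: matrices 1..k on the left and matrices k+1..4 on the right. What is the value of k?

Adjacent pairs: A₁A₂ = 9·7·23 = 1449; A₂A₃ = 7·23·7 = 1127; A₃A₄ = 23·7·15 = 2415.
Length 3: A₁..A₃: k=1: 0+1127+9·7·7=1568; k=2: 1449+0+9·23·7=2898 → min 1568 | A₂..A₄: k=2: 0+2415+7·23·15=4830; k=3: 1127+0+7·7·15=1862 → min 1862.
Top-level splits: k=1: (A₁..A₁)·(A₂..A₄) → 0+1862+9·7·15 = 2807; k=2: (A₁..A₂)·(A₃..A₄) → 1449+2415+9·23·15 = 6969; k=3: (A₁..A₃)·(A₄..A₄) → 1568+0+9·7·15 = 2513.
Best split is after A₃, i.e. k = 3.

3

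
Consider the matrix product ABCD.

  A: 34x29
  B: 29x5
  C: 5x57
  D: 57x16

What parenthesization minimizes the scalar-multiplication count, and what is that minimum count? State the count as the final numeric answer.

12210

Adjacent pairs: AB = 34·29·5 = 4930; BC = 29·5·57 = 8265; CD = 5·57·16 = 4560.
Length 3: A..C: k=1: 0+8265+34·29·57=64467; k=2: 4930+0+34·5·57=14620 → min 14620 | B..D: k=2: 0+4560+29·5·16=6880; k=3: 8265+0+29·57·16=34713 → min 6880.
Length 4: A..D: k=1: 0+6880+34·29·16=22656; k=2: 4930+4560+34·5·16=12210; k=3: 14620+0+34·57·16=45628 → min 12210.
Optimal parenthesization: ((AB)(CD)) with cost 12210.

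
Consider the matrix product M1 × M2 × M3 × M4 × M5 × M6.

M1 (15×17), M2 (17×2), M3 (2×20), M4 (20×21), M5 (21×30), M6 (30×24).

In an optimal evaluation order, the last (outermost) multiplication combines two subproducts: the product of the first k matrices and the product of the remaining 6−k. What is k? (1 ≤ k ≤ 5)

2

Adjacent pairs: M1M2 = 15·17·2 = 510; M2M3 = 17·2·20 = 680; M3M4 = 2·20·21 = 840; M4M5 = 20·21·30 = 12600; M5M6 = 21·30·24 = 15120.
Length 3: M1..M3: k=1: 0+680+15·17·20=5780; k=2: 510+0+15·2·20=1110 → min 1110 | M2..M4: k=2: 0+840+17·2·21=1554; k=3: 680+0+17·20·21=7820 → min 1554 | M3..M5: k=3: 0+12600+2·20·30=13800; k=4: 840+0+2·21·30=2100 → min 2100 | M4..M6: k=4: 0+15120+20·21·24=25200; k=5: 12600+0+20·30·24=27000 → min 25200.
Length 4: M1..M4: k=1: 0+1554+15·17·21=6909; k=2: 510+840+15·2·21=1980; k=3: 1110+0+15·20·21=7410 → min 1980 | M2..M5: k=2: 0+2100+17·2·30=3120; k=3: 680+12600+17·20·30=23480; k=4: 1554+0+17·21·30=12264 → min 3120 | M3..M6: k=3: 0+25200+2·20·24=26160; k=4: 840+15120+2·21·24=16968; k=5: 2100+0+2·30·24=3540 → min 3540.
Length 5: M1..M5: k=1: 0+3120+15·17·30=10770; k=2: 510+2100+15·2·30=3510; k=3: 1110+12600+15·20·30=22710; k=4: 1980+0+15·21·30=11430 → min 3510 | M2..M6: k=2: 0+3540+17·2·24=4356; k=3: 680+25200+17·20·24=34040; k=4: 1554+15120+17·21·24=25242; k=5: 3120+0+17·30·24=15360 → min 4356.
Top-level splits: k=1: (M1..M1)·(M2..M6) → 0+4356+15·17·24 = 10476; k=2: (M1..M2)·(M3..M6) → 510+3540+15·2·24 = 4770; k=3: (M1..M3)·(M4..M6) → 1110+25200+15·20·24 = 33510; k=4: (M1..M4)·(M5..M6) → 1980+15120+15·21·24 = 24660; k=5: (M1..M5)·(M6..M6) → 3510+0+15·30·24 = 14310.
Best split is after M2, i.e. k = 2.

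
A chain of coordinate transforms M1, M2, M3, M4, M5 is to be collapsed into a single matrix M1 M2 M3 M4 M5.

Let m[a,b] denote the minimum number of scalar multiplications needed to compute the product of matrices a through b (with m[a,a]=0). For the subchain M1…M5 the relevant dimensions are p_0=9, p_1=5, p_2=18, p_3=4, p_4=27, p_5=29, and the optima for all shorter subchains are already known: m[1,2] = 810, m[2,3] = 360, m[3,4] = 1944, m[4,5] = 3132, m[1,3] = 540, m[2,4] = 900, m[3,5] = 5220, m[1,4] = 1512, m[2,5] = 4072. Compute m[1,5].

m[1,5] = min over k∈[1,4] of m[1,k]+m[k+1,5]+p_{0}·p_k·p_{5}.
k=1: 0 + 4072 + 9·5·29 = 5377; k=2: 810 + 5220 + 9·18·29 = 10728; k=3: 540 + 3132 + 9·4·29 = 4716; k=4: 1512 + 0 + 9·27·29 = 8559.
Minimum: 4716 at k=3.

4716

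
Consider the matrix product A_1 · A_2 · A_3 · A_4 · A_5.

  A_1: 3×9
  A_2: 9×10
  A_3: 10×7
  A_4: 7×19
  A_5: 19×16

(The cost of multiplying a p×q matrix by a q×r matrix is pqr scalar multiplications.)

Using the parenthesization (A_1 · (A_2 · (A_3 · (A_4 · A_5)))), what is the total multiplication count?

(A_4 · A_5): 7×19 by 19×16 → 7×16, cost 7·19·16 = 2128
(A_3 · (A_4 · A_5)): 10×7 by 7×16 → 10×16, cost 10·7·16 = 1120; cumulative 3248
(A_2 · (A_3 · (A_4 · A_5))): 9×10 by 10×16 → 9×16, cost 9·10·16 = 1440; cumulative 4688
(A_1 · (A_2 · (A_3 · (A_4 · A_5)))): 3×9 by 9×16 → 3×16, cost 3·9·16 = 432; cumulative 5120
Total: 5120 scalar multiplications.

5120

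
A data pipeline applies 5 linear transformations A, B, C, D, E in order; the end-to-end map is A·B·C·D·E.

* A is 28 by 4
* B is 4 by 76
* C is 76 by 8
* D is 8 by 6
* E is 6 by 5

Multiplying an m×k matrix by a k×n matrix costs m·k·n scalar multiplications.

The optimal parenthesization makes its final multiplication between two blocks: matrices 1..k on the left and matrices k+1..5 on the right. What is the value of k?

1

Adjacent pairs: AB = 28·4·76 = 8512; BC = 4·76·8 = 2432; CD = 76·8·6 = 3648; DE = 8·6·5 = 240.
Length 3: A..C: k=1: 0+2432+28·4·8=3328; k=2: 8512+0+28·76·8=25536 → min 3328 | B..D: k=2: 0+3648+4·76·6=5472; k=3: 2432+0+4·8·6=2624 → min 2624 | C..E: k=3: 0+240+76·8·5=3280; k=4: 3648+0+76·6·5=5928 → min 3280.
Length 4: A..D: k=1: 0+2624+28·4·6=3296; k=2: 8512+3648+28·76·6=24928; k=3: 3328+0+28·8·6=4672 → min 3296 | B..E: k=2: 0+3280+4·76·5=4800; k=3: 2432+240+4·8·5=2832; k=4: 2624+0+4·6·5=2744 → min 2744.
Top-level splits: k=1: (A..A)·(B..E) → 0+2744+28·4·5 = 3304; k=2: (A..B)·(C..E) → 8512+3280+28·76·5 = 22432; k=3: (A..C)·(D..E) → 3328+240+28·8·5 = 4688; k=4: (A..D)·(E..E) → 3296+0+28·6·5 = 4136.
Best split is after A, i.e. k = 1.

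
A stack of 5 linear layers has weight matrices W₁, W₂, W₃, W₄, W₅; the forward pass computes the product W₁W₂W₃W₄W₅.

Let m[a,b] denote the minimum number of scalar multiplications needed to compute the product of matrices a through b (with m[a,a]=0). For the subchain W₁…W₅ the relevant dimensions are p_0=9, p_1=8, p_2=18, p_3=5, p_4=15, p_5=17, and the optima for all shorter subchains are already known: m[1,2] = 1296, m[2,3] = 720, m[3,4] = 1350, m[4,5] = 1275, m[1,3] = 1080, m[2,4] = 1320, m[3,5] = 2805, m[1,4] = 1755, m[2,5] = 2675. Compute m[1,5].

m[1,5] = min over k∈[1,4] of m[1,k]+m[k+1,5]+p_{0}·p_k·p_{5}.
k=1: 0 + 2675 + 9·8·17 = 3899; k=2: 1296 + 2805 + 9·18·17 = 6855; k=3: 1080 + 1275 + 9·5·17 = 3120; k=4: 1755 + 0 + 9·15·17 = 4050.
Minimum: 3120 at k=3.

3120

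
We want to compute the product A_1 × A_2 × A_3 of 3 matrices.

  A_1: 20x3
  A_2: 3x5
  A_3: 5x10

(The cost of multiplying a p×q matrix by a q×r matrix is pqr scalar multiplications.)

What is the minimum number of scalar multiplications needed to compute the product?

Order (A_1 × (A_2 × A_3)): (A_2 × A_3): 3×5 by 5×10 → 3×10, cost 3·5·10 = 150; (A_1 × (A_2 × A_3)): 20×3 by 3×10 → 20×10, cost 20·3·10 = 600; cumulative 750. Total 750.
Order ((A_1 × A_2) × A_3): (A_1 × A_2): 20×3 by 3×5 → 20×5, cost 20·3·5 = 300; ((A_1 × A_2) × A_3): 20×5 by 5×10 → 20×10, cost 20·5·10 = 1000; cumulative 1300. Total 1300.
Minimum: 750.

750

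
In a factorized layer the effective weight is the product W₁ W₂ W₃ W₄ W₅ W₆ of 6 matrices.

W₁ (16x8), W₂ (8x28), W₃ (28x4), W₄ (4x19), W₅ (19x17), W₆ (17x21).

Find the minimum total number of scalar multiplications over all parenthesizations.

5472

Adjacent pairs: W₁W₂ = 16·8·28 = 3584; W₂W₃ = 8·28·4 = 896; W₃W₄ = 28·4·19 = 2128; W₄W₅ = 4·19·17 = 1292; W₅W₆ = 19·17·21 = 6783.
Length 3: W₁..W₃: k=1: 0+896+16·8·4=1408; k=2: 3584+0+16·28·4=5376 → min 1408 | W₂..W₄: k=2: 0+2128+8·28·19=6384; k=3: 896+0+8·4·19=1504 → min 1504 | W₃..W₅: k=3: 0+1292+28·4·17=3196; k=4: 2128+0+28·19·17=11172 → min 3196 | W₄..W₆: k=4: 0+6783+4·19·21=8379; k=5: 1292+0+4·17·21=2720 → min 2720.
Length 4: W₁..W₄: k=1: 0+1504+16·8·19=3936; k=2: 3584+2128+16·28·19=14224; k=3: 1408+0+16·4·19=2624 → min 2624 | W₂..W₅: k=2: 0+3196+8·28·17=7004; k=3: 896+1292+8·4·17=2732; k=4: 1504+0+8·19·17=4088 → min 2732 | W₃..W₆: k=3: 0+2720+28·4·21=5072; k=4: 2128+6783+28·19·21=20083; k=5: 3196+0+28·17·21=13192 → min 5072.
Length 5: W₁..W₅: k=1: 0+2732+16·8·17=4908; k=2: 3584+3196+16·28·17=14396; k=3: 1408+1292+16·4·17=3788; k=4: 2624+0+16·19·17=7792 → min 3788 | W₂..W₆: k=2: 0+5072+8·28·21=9776; k=3: 896+2720+8·4·21=4288; k=4: 1504+6783+8·19·21=11479; k=5: 2732+0+8·17·21=5588 → min 4288.
Length 6: W₁..W₆: k=1: 0+4288+16·8·21=6976; k=2: 3584+5072+16·28·21=18064; k=3: 1408+2720+16·4·21=5472; k=4: 2624+6783+16·19·21=15791; k=5: 3788+0+16·17·21=9500 → min 5472.
Optimal order: ((W₁ (W₂ W₃)) ((W₄ W₅) W₆)) with cost 5472.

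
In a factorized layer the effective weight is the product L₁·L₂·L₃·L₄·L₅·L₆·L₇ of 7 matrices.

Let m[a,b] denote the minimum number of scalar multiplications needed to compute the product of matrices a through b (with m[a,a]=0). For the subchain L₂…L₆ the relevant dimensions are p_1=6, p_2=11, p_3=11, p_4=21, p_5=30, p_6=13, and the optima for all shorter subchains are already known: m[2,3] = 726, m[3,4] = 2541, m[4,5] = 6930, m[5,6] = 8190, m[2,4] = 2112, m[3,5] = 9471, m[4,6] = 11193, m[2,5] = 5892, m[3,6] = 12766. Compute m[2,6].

m[2,6] = min over k∈[2,5] of m[2,k]+m[k+1,6]+p_{1}·p_k·p_{6}.
k=2: 0 + 12766 + 6·11·13 = 13624; k=3: 726 + 11193 + 6·11·13 = 12777; k=4: 2112 + 8190 + 6·21·13 = 11940; k=5: 5892 + 0 + 6·30·13 = 8232.
Minimum: 8232 at k=5.

8232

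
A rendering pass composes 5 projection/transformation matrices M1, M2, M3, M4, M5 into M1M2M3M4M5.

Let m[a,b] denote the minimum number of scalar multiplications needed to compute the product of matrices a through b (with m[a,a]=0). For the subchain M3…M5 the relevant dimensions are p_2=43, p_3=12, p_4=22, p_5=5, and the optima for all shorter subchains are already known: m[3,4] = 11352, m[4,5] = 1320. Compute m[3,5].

m[3,5] = min over k∈[3,4] of m[3,k]+m[k+1,5]+p_{2}·p_k·p_{5}.
k=3: 0 + 1320 + 43·12·5 = 3900; k=4: 11352 + 0 + 43·22·5 = 16082.
Minimum: 3900 at k=3.

3900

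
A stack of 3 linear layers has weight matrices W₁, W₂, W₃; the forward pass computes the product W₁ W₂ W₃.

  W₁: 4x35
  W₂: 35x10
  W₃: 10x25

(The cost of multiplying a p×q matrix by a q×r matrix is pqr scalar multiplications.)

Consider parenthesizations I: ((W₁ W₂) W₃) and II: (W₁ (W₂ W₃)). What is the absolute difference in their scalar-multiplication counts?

9850

Order I = ((W₁ W₂) W₃): (W₁ W₂): 4×35 by 35×10 → 4×10, cost 4·35·10 = 1400; ((W₁ W₂) W₃): 4×10 by 10×25 → 4×25, cost 4·10·25 = 1000; cumulative 2400. Total 2400.
Order II = (W₁ (W₂ W₃)): (W₂ W₃): 35×10 by 10×25 → 35×25, cost 35·10·25 = 8750; (W₁ (W₂ W₃)): 4×35 by 35×25 → 4×25, cost 4·35·25 = 3500; cumulative 12250. Total 12250.
Difference: |2400 − 12250| = 9850.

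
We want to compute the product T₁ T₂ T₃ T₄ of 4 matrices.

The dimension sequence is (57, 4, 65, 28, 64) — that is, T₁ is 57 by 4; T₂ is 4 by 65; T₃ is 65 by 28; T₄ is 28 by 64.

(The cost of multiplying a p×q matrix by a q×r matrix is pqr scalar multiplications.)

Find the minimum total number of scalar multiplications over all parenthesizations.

Adjacent pairs: T₁T₂ = 57·4·65 = 14820; T₂T₃ = 4·65·28 = 7280; T₃T₄ = 65·28·64 = 116480.
Length 3: T₁..T₃: k=1: 0+7280+57·4·28=13664; k=2: 14820+0+57·65·28=118560 → min 13664 | T₂..T₄: k=2: 0+116480+4·65·64=133120; k=3: 7280+0+4·28·64=14448 → min 14448.
Length 4: T₁..T₄: k=1: 0+14448+57·4·64=29040; k=2: 14820+116480+57·65·64=368420; k=3: 13664+0+57·28·64=115808 → min 29040.
Optimal order: (T₁ ((T₂ T₃) T₄)) with cost 29040.

29040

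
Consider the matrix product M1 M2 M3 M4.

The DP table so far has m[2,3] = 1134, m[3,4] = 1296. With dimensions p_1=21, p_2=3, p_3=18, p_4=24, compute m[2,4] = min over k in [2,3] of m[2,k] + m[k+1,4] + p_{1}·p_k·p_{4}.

2808

m[2,4] = min over k∈[2,3] of m[2,k]+m[k+1,4]+p_{1}·p_k·p_{4}.
k=2: 0 + 1296 + 21·3·24 = 2808; k=3: 1134 + 0 + 21·18·24 = 10206.
Minimum: 2808 at k=2.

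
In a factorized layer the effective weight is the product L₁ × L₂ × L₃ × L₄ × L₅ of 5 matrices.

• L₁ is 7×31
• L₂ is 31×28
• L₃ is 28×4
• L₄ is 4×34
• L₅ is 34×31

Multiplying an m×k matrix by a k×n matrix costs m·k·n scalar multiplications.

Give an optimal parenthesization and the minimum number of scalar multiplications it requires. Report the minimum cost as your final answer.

Adjacent pairs: L₁L₂ = 7·31·28 = 6076; L₂L₃ = 31·28·4 = 3472; L₃L₄ = 28·4·34 = 3808; L₄L₅ = 4·34·31 = 4216.
Length 3: L₁..L₃: k=1: 0+3472+7·31·4=4340; k=2: 6076+0+7·28·4=6860 → min 4340 | L₂..L₄: k=2: 0+3808+31·28·34=33320; k=3: 3472+0+31·4·34=7688 → min 7688 | L₃..L₅: k=3: 0+4216+28·4·31=7688; k=4: 3808+0+28·34·31=33320 → min 7688.
Length 4: L₁..L₄: k=1: 0+7688+7·31·34=15066; k=2: 6076+3808+7·28·34=16548; k=3: 4340+0+7·4·34=5292 → min 5292 | L₂..L₅: k=2: 0+7688+31·28·31=34596; k=3: 3472+4216+31·4·31=11532; k=4: 7688+0+31·34·31=40362 → min 11532.
Length 5: L₁..L₅: k=1: 0+11532+7·31·31=18259; k=2: 6076+7688+7·28·31=19840; k=3: 4340+4216+7·4·31=9424; k=4: 5292+0+7·34·31=12670 → min 9424.
Optimal parenthesization: ((L₁ × (L₂ × L₃)) × (L₄ × L₅)) with cost 9424.

9424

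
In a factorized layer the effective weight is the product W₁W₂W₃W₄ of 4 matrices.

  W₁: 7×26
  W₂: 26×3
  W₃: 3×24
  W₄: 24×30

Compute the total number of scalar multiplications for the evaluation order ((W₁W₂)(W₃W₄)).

3336

(W₁W₂): 7×26 by 26×3 → 7×3, cost 7·26·3 = 546
(W₃W₄): 3×24 by 24×30 → 3×30, cost 3·24·30 = 2160
((W₁W₂)(W₃W₄)): 7×3 by 3×30 → 7×30, cost 7·3·30 = 630; cumulative 3336
Total: 3336 scalar multiplications.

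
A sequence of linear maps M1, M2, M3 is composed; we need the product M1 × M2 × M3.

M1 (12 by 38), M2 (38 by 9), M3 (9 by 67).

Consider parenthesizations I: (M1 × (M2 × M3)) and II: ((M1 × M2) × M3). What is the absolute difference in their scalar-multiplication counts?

42126

Order I = (M1 × (M2 × M3)): (M2 × M3): 38×9 by 9×67 → 38×67, cost 38·9·67 = 22914; (M1 × (M2 × M3)): 12×38 by 38×67 → 12×67, cost 12·38·67 = 30552; cumulative 53466. Total 53466.
Order II = ((M1 × M2) × M3): (M1 × M2): 12×38 by 38×9 → 12×9, cost 12·38·9 = 4104; ((M1 × M2) × M3): 12×9 by 9×67 → 12×67, cost 12·9·67 = 7236; cumulative 11340. Total 11340.
Difference: |53466 − 11340| = 42126.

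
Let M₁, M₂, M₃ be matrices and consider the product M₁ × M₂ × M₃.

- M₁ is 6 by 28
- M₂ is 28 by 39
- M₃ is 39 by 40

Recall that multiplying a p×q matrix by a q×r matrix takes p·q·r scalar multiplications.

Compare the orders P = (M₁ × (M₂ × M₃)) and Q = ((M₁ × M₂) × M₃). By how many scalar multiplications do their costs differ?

Order P = (M₁ × (M₂ × M₃)): (M₂ × M₃): 28×39 by 39×40 → 28×40, cost 28·39·40 = 43680; (M₁ × (M₂ × M₃)): 6×28 by 28×40 → 6×40, cost 6·28·40 = 6720; cumulative 50400. Total 50400.
Order Q = ((M₁ × M₂) × M₃): (M₁ × M₂): 6×28 by 28×39 → 6×39, cost 6·28·39 = 6552; ((M₁ × M₂) × M₃): 6×39 by 39×40 → 6×40, cost 6·39·40 = 9360; cumulative 15912. Total 15912.
Difference: |50400 − 15912| = 34488.

34488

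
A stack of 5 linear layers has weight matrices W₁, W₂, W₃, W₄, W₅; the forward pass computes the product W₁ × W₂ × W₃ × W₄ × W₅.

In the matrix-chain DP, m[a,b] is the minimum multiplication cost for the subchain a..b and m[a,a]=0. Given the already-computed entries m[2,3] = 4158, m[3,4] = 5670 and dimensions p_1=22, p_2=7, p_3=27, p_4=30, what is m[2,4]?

10290

m[2,4] = min over k∈[2,3] of m[2,k]+m[k+1,4]+p_{1}·p_k·p_{4}.
k=2: 0 + 5670 + 22·7·30 = 10290; k=3: 4158 + 0 + 22·27·30 = 21978.
Minimum: 10290 at k=2.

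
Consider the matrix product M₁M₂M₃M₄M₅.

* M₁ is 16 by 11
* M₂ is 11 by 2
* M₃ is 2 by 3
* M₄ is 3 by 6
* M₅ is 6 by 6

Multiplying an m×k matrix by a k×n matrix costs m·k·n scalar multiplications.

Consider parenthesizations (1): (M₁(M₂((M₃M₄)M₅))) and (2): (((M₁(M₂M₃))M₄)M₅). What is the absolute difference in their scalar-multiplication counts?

162

Order (1) = (M₁(M₂((M₃M₄)M₅))): (M₃M₄): 2×3 by 3×6 → 2×6, cost 2·3·6 = 36; ((M₃M₄)M₅): 2×6 by 6×6 → 2×6, cost 2·6·6 = 72; cumulative 108; (M₂((M₃M₄)M₅)): 11×2 by 2×6 → 11×6, cost 11·2·6 = 132; cumulative 240; (M₁(M₂((M₃M₄)M₅))): 16×11 by 11×6 → 16×6, cost 16·11·6 = 1056; cumulative 1296. Total 1296.
Order (2) = (((M₁(M₂M₃))M₄)M₅): (M₂M₃): 11×2 by 2×3 → 11×3, cost 11·2·3 = 66; (M₁(M₂M₃)): 16×11 by 11×3 → 16×3, cost 16·11·3 = 528; cumulative 594; ((M₁(M₂M₃))M₄): 16×3 by 3×6 → 16×6, cost 16·3·6 = 288; cumulative 882; (((M₁(M₂M₃))M₄)M₅): 16×6 by 6×6 → 16×6, cost 16·6·6 = 576; cumulative 1458. Total 1458.
Difference: |1296 − 1458| = 162.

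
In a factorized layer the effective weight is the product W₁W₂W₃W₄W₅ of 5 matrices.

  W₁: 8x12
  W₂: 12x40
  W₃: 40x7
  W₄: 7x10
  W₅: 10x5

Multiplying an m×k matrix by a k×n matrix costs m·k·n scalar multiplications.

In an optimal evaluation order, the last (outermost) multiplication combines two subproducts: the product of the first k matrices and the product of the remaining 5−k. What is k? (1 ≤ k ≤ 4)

Adjacent pairs: W₁W₂ = 8·12·40 = 3840; W₂W₃ = 12·40·7 = 3360; W₃W₄ = 40·7·10 = 2800; W₄W₅ = 7·10·5 = 350.
Length 3: W₁..W₃: k=1: 0+3360+8·12·7=4032; k=2: 3840+0+8·40·7=6080 → min 4032 | W₂..W₄: k=2: 0+2800+12·40·10=7600; k=3: 3360+0+12·7·10=4200 → min 4200 | W₃..W₅: k=3: 0+350+40·7·5=1750; k=4: 2800+0+40·10·5=4800 → min 1750.
Length 4: W₁..W₄: k=1: 0+4200+8·12·10=5160; k=2: 3840+2800+8·40·10=9840; k=3: 4032+0+8·7·10=4592 → min 4592 | W₂..W₅: k=2: 0+1750+12·40·5=4150; k=3: 3360+350+12·7·5=4130; k=4: 4200+0+12·10·5=4800 → min 4130.
Top-level splits: k=1: (W₁..W₁)·(W₂..W₅) → 0+4130+8·12·5 = 4610; k=2: (W₁..W₂)·(W₃..W₅) → 3840+1750+8·40·5 = 7190; k=3: (W₁..W₃)·(W₄..W₅) → 4032+350+8·7·5 = 4662; k=4: (W₁..W₄)·(W₅..W₅) → 4592+0+8·10·5 = 4992.
Best split is after W₁, i.e. k = 1.

1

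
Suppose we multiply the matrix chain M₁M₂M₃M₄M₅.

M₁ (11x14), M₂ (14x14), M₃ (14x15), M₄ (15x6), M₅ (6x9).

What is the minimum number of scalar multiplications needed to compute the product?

Adjacent pairs: M₁M₂ = 11·14·14 = 2156; M₂M₃ = 14·14·15 = 2940; M₃M₄ = 14·15·6 = 1260; M₄M₅ = 15·6·9 = 810.
Length 3: M₁..M₃: k=1: 0+2940+11·14·15=5250; k=2: 2156+0+11·14·15=4466 → min 4466 | M₂..M₄: k=2: 0+1260+14·14·6=2436; k=3: 2940+0+14·15·6=4200 → min 2436 | M₃..M₅: k=3: 0+810+14·15·9=2700; k=4: 1260+0+14·6·9=2016 → min 2016.
Length 4: M₁..M₄: k=1: 0+2436+11·14·6=3360; k=2: 2156+1260+11·14·6=4340; k=3: 4466+0+11·15·6=5456 → min 3360 | M₂..M₅: k=2: 0+2016+14·14·9=3780; k=3: 2940+810+14·15·9=5640; k=4: 2436+0+14·6·9=3192 → min 3192.
Length 5: M₁..M₅: k=1: 0+3192+11·14·9=4578; k=2: 2156+2016+11·14·9=5558; k=3: 4466+810+11·15·9=6761; k=4: 3360+0+11·6·9=3954 → min 3954.
Optimal order: ((M₁(M₂(M₃M₄)))M₅) with cost 3954.

3954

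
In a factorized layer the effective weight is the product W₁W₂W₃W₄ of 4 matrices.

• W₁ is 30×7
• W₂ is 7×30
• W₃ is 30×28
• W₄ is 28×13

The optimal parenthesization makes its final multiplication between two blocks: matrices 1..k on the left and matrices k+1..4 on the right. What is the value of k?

1

Adjacent pairs: W₁W₂ = 30·7·30 = 6300; W₂W₃ = 7·30·28 = 5880; W₃W₄ = 30·28·13 = 10920.
Length 3: W₁..W₃: k=1: 0+5880+30·7·28=11760; k=2: 6300+0+30·30·28=31500 → min 11760 | W₂..W₄: k=2: 0+10920+7·30·13=13650; k=3: 5880+0+7·28·13=8428 → min 8428.
Top-level splits: k=1: (W₁..W₁)·(W₂..W₄) → 0+8428+30·7·13 = 11158; k=2: (W₁..W₂)·(W₃..W₄) → 6300+10920+30·30·13 = 28920; k=3: (W₁..W₃)·(W₄..W₄) → 11760+0+30·28·13 = 22680.
Best split is after W₁, i.e. k = 1.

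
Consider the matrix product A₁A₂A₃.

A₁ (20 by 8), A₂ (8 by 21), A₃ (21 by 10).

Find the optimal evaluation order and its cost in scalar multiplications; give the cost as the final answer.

(A₁(A₂A₃)): cost 3280.
((A₁A₂)A₃): cost 7560.
Optimal: (A₁(A₂A₃)) with cost 3280.

3280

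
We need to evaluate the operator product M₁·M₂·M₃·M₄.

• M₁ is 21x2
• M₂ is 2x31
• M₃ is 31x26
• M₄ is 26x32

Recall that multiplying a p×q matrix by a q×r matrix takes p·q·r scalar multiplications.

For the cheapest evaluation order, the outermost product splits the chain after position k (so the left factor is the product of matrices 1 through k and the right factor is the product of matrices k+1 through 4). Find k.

Adjacent pairs: M₁M₂ = 21·2·31 = 1302; M₂M₃ = 2·31·26 = 1612; M₃M₄ = 31·26·32 = 25792.
Length 3: M₁..M₃: k=1: 0+1612+21·2·26=2704; k=2: 1302+0+21·31·26=18228 → min 2704 | M₂..M₄: k=2: 0+25792+2·31·32=27776; k=3: 1612+0+2·26·32=3276 → min 3276.
Top-level splits: k=1: (M₁..M₁)·(M₂..M₄) → 0+3276+21·2·32 = 4620; k=2: (M₁..M₂)·(M₃..M₄) → 1302+25792+21·31·32 = 47926; k=3: (M₁..M₃)·(M₄..M₄) → 2704+0+21·26·32 = 20176.
Best split is after M₁, i.e. k = 1.

1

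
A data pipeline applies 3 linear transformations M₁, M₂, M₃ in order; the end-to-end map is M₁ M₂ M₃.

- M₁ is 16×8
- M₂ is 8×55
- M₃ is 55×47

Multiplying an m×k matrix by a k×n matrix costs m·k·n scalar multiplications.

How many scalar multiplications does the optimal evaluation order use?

26696

Order (M₁ (M₂ M₃)): (M₂ M₃): 8×55 by 55×47 → 8×47, cost 8·55·47 = 20680; (M₁ (M₂ M₃)): 16×8 by 8×47 → 16×47, cost 16·8·47 = 6016; cumulative 26696. Total 26696.
Order ((M₁ M₂) M₃): (M₁ M₂): 16×8 by 8×55 → 16×55, cost 16·8·55 = 7040; ((M₁ M₂) M₃): 16×55 by 55×47 → 16×47, cost 16·55·47 = 41360; cumulative 48400. Total 48400.
Minimum: 26696.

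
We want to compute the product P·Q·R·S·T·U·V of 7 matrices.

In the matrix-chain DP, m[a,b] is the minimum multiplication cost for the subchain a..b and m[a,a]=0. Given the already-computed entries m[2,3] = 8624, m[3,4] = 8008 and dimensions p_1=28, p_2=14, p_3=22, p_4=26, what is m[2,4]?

18200

m[2,4] = min over k∈[2,3] of m[2,k]+m[k+1,4]+p_{1}·p_k·p_{4}.
k=2: 0 + 8008 + 28·14·26 = 18200; k=3: 8624 + 0 + 28·22·26 = 24640.
Minimum: 18200 at k=2.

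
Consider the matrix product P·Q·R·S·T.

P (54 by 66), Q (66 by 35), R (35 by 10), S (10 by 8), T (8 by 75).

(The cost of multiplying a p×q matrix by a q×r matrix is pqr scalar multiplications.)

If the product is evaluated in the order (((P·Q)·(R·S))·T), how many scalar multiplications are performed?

(P·Q): 54×66 by 66×35 → 54×35, cost 54·66·35 = 124740
(R·S): 35×10 by 10×8 → 35×8, cost 35·10·8 = 2800
((P·Q)·(R·S)): 54×35 by 35×8 → 54×8, cost 54·35·8 = 15120; cumulative 142660
(((P·Q)·(R·S))·T): 54×8 by 8×75 → 54×75, cost 54·8·75 = 32400; cumulative 175060
Total: 175060 scalar multiplications.

175060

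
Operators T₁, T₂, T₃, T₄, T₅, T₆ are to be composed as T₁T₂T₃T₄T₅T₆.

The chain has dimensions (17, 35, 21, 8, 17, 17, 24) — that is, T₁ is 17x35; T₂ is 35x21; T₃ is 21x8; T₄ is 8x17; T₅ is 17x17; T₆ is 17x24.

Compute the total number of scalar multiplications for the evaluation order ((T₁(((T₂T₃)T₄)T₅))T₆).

37806

(T₂T₃): 35×21 by 21×8 → 35×8, cost 35·21·8 = 5880
((T₂T₃)T₄): 35×8 by 8×17 → 35×17, cost 35·8·17 = 4760; cumulative 10640
(((T₂T₃)T₄)T₅): 35×17 by 17×17 → 35×17, cost 35·17·17 = 10115; cumulative 20755
(T₁(((T₂T₃)T₄)T₅)): 17×35 by 35×17 → 17×17, cost 17·35·17 = 10115; cumulative 30870
((T₁(((T₂T₃)T₄)T₅))T₆): 17×17 by 17×24 → 17×24, cost 17·17·24 = 6936; cumulative 37806
Total: 37806 scalar multiplications.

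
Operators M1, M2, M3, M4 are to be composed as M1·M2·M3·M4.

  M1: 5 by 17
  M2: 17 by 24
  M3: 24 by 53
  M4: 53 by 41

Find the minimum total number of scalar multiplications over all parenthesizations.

19265

Adjacent pairs: M1M2 = 5·17·24 = 2040; M2M3 = 17·24·53 = 21624; M3M4 = 24·53·41 = 52152.
Length 3: M1..M3: k=1: 0+21624+5·17·53=26129; k=2: 2040+0+5·24·53=8400 → min 8400 | M2..M4: k=2: 0+52152+17·24·41=68880; k=3: 21624+0+17·53·41=58565 → min 58565.
Length 4: M1..M4: k=1: 0+58565+5·17·41=62050; k=2: 2040+52152+5·24·41=59112; k=3: 8400+0+5·53·41=19265 → min 19265.
Optimal order: (((M1·M2)·M3)·M4) with cost 19265.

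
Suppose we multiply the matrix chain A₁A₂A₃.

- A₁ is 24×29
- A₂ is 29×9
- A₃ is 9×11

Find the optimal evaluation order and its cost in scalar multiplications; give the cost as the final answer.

8640

(A₁(A₂A₃)): cost 10527.
((A₁A₂)A₃): cost 8640.
Optimal: ((A₁A₂)A₃) with cost 8640.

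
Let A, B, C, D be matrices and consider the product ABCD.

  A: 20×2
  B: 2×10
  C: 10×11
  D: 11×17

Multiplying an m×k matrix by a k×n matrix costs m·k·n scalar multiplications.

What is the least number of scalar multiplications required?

Adjacent pairs: AB = 20·2·10 = 400; BC = 2·10·11 = 220; CD = 10·11·17 = 1870.
Length 3: A..C: k=1: 0+220+20·2·11=660; k=2: 400+0+20·10·11=2600 → min 660 | B..D: k=2: 0+1870+2·10·17=2210; k=3: 220+0+2·11·17=594 → min 594.
Length 4: A..D: k=1: 0+594+20·2·17=1274; k=2: 400+1870+20·10·17=5670; k=3: 660+0+20·11·17=4400 → min 1274.
Optimal order: (A((BC)D)) with cost 1274.

1274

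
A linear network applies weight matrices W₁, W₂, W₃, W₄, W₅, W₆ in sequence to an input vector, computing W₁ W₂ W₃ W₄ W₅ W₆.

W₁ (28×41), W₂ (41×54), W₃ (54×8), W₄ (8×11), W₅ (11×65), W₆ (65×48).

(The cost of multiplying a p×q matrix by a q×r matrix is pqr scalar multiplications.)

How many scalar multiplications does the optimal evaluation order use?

Adjacent pairs: W₁W₂ = 28·41·54 = 61992; W₂W₃ = 41·54·8 = 17712; W₃W₄ = 54·8·11 = 4752; W₄W₅ = 8·11·65 = 5720; W₅W₆ = 11·65·48 = 34320.
Length 3: W₁..W₃: k=1: 0+17712+28·41·8=26896; k=2: 61992+0+28·54·8=74088 → min 26896 | W₂..W₄: k=2: 0+4752+41·54·11=29106; k=3: 17712+0+41·8·11=21320 → min 21320 | W₃..W₅: k=3: 0+5720+54·8·65=33800; k=4: 4752+0+54·11·65=43362 → min 33800 | W₄..W₆: k=4: 0+34320+8·11·48=38544; k=5: 5720+0+8·65·48=30680 → min 30680.
Length 4: W₁..W₄: k=1: 0+21320+28·41·11=33948; k=2: 61992+4752+28·54·11=83376; k=3: 26896+0+28·8·11=29360 → min 29360 | W₂..W₅: k=2: 0+33800+41·54·65=177710; k=3: 17712+5720+41·8·65=44752; k=4: 21320+0+41·11·65=50635 → min 44752 | W₃..W₆: k=3: 0+30680+54·8·48=51416; k=4: 4752+34320+54·11·48=67584; k=5: 33800+0+54·65·48=202280 → min 51416.
Length 5: W₁..W₅: k=1: 0+44752+28·41·65=119372; k=2: 61992+33800+28·54·65=194072; k=3: 26896+5720+28·8·65=47176; k=4: 29360+0+28·11·65=49380 → min 47176 | W₂..W₆: k=2: 0+51416+41·54·48=157688; k=3: 17712+30680+41·8·48=64136; k=4: 21320+34320+41·11·48=77288; k=5: 44752+0+41·65·48=172672 → min 64136.
Length 6: W₁..W₆: k=1: 0+64136+28·41·48=119240; k=2: 61992+51416+28·54·48=185984; k=3: 26896+30680+28·8·48=68328; k=4: 29360+34320+28·11·48=78464; k=5: 47176+0+28·65·48=134536 → min 68328.
Optimal order: ((W₁ (W₂ W₃)) ((W₄ W₅) W₆)) with cost 68328.

68328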